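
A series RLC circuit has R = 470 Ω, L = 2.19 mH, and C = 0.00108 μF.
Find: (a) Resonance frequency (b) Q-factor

Step 1 — Resonance condition Im(Z)=0 gives ω₀ = 1/√(LC).
Step 2 — ω₀ = 1/√(0.00219·1.08e-09) = 6.502e+05 rad/s.
Step 3 — f₀ = ω₀/(2π) = 1.035e+05 Hz.
Step 4 — Series Q: Q = ω₀L/R = 6.502e+05·0.00219/470 = 3.03.

(a) f₀ = 1.035e+05 Hz  (b) Q = 3.03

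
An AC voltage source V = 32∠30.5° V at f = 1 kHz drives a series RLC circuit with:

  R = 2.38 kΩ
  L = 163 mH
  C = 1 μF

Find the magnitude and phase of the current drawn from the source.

Step 1 — Angular frequency: ω = 2π·f = 2π·1000 = 6283 rad/s.
Step 2 — Component impedances:
  R: Z = R = 2380 Ω
  L: Z = jωL = j·6283·0.163 = 0 + j1024 Ω
  C: Z = 1/(jωC) = -j/(ω·C) = 0 - j159.2 Ω
Step 3 — Series combination: Z_total = R + L + C = 2380 + j865 Ω = 2532∠20.0° Ω.
Step 4 — Source phasor: V = 32∠30.5° V = 27.57 + j16.24 V.
Step 5 — Ohm's law: I = V / Z_total = (27.57 + j16.24) / (2380 + j865) = 0.01242 + j0.002309 A.
Step 6 — Convert to polar: |I| = 0.01264 A, ∠I = 10.5°.

I = 0.01264∠10.5° A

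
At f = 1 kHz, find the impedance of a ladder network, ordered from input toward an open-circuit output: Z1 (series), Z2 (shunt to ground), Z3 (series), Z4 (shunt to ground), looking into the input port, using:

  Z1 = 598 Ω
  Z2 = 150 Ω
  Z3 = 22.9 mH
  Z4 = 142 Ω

Step 1 — Angular frequency: ω = 2π·f = 2π·1000 = 6283 rad/s.
Step 2 — Component impedances:
  Z1: Z = R = 598 Ω
  Z2: Z = R = 150 Ω
  Z3: Z = jωL = j·6283·0.0229 = 0 + j143.9 Ω
  Z4: Z = R = 142 Ω
Step 3 — Ladder network (open output): work backward from the far end, alternating series and parallel combinations. Z_in = 686 + j30.55 Ω = 686.7∠2.5° Ω.

Z = 686 + j30.55 Ω = 686.7∠2.5° Ω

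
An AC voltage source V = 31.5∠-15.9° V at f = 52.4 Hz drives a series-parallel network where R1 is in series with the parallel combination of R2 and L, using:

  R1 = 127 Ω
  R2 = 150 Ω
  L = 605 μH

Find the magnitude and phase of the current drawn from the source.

Step 1 — Angular frequency: ω = 2π·f = 2π·52.4 = 329.2 rad/s.
Step 2 — Component impedances:
  R1: Z = R = 127 Ω
  R2: Z = R = 150 Ω
  L: Z = jωL = j·329.2·0.000605 = 0 + j0.1992 Ω
Step 3 — Parallel branch: R2 || L = 1/(1/R2 + 1/L) = 0.0002645 + j0.1992 Ω.
Step 4 — Series with R1: Z_total = R1 + (R2 || L) = 127 + j0.1992 Ω = 127∠0.1° Ω.
Step 5 — Source phasor: V = 31.5∠-15.9° V = 30.29 - j8.63 V.
Step 6 — Ohm's law: I = V / Z_total = (30.29 - j8.63) / (127 + j0.1992) = 0.2384 - j0.06832 A.
Step 7 — Convert to polar: |I| = 0.248 A, ∠I = -16.0°.

I = 0.248∠-16.0° A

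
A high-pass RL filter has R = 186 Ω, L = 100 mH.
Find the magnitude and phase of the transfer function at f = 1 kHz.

Step 1 — Angular frequency: ω = 2π·1000 = 6283 rad/s.
Step 2 — Transfer function: H(jω) = jωL/(R + jωL).
Step 3 — Numerator jωL = j·628.3; denominator R + jωL = 186 + j628.3.
Step 4 — H = 0.9194 + j0.2722.
Step 5 — Magnitude: |H| = 0.9589 (-0.4 dB); phase: φ = 16.5°.

|H| = 0.9589 (-0.4 dB), φ = 16.5°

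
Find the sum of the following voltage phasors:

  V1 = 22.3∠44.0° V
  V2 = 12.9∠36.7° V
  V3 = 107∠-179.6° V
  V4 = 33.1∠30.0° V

Step 1 — Convert each phasor to rectangular form:
  V1 = 22.3·(cos(44.0°) + j·sin(44.0°)) = 16.04 + j15.49 V
  V2 = 12.9·(cos(36.7°) + j·sin(36.7°)) = 10.34 + j7.709 V
  V3 = 107·(cos(-179.6°) + j·sin(-179.6°)) = -107 - j0.747 V
  V4 = 33.1·(cos(30.0°) + j·sin(30.0°)) = 28.67 + j16.55 V
Step 2 — Sum components: V_total = -51.95 + j39 V.
Step 3 — Convert to polar: |V_total| = 64.96 V, ∠V_total = 143.1°.

V_total = 64.96∠143.1° V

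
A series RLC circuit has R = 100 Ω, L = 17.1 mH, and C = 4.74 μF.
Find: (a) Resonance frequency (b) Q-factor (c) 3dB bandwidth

Step 1 — Resonance condition Im(Z)=0 gives ω₀ = 1/√(LC).
Step 2 — ω₀ = 1/√(0.0171·4.74e-06) = 3512 rad/s.
Step 3 — f₀ = ω₀/(2π) = 559 Hz.
Step 4 — Series Q: Q = ω₀L/R = 3512·0.0171/100 = 0.6006.
Step 5 — 3dB bandwidth: Δω = ω₀/Q = 5848 rad/s; BW = Δω/(2π) = 930.7 Hz.

(a) f₀ = 559 Hz  (b) Q = 0.6006  (c) BW = 930.7 Hz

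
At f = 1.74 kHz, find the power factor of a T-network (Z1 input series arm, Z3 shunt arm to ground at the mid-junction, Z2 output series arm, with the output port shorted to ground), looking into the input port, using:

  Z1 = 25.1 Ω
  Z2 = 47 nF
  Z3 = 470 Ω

Step 1 — Angular frequency: ω = 2π·f = 2π·1740 = 1.093e+04 rad/s.
Step 2 — Component impedances:
  Z1: Z = R = 25.1 Ω
  Z2: Z = 1/(jωC) = -j/(ω·C) = 0 - j1946 Ω
  Z3: Z = R = 470 Ω
Step 3 — With the output port shorted to ground, the output series arm Z2 runs from the junction to ground; the shunt arm Z3 also runs from the junction to ground. They appear in parallel: Z3 || Z2 = 444.1 - j107.3 Ω.
Step 4 — Series with input arm Z1: Z_in = Z1 + (Z3 || Z2) = 469.2 - j107.3 Ω = 481.3∠-12.9° Ω.
Step 5 — Power factor: PF = cos(φ) = Re(Z)/|Z| = 469.2/481.3 = 0.9749.
Step 6 — Type: Im(Z) = -107.3 ⇒ leading (phase φ = -12.9°).

PF = 0.9749 (leading, φ = -12.9°)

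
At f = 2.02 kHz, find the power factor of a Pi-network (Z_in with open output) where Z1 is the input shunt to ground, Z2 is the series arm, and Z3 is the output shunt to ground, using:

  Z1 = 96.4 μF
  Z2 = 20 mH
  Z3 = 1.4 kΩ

Step 1 — Angular frequency: ω = 2π·f = 2π·2020 = 1.269e+04 rad/s.
Step 2 — Component impedances:
  Z1: Z = 1/(jωC) = -j/(ω·C) = 0 - j0.8173 Ω
  Z2: Z = jωL = j·1.269e+04·0.02 = 0 + j253.8 Ω
  Z3: Z = R = 1400 Ω
Step 3 — With open output, the series arm Z2 and the output shunt Z3 appear in series to ground: Z2 + Z3 = 1400 + j253.8 Ω.
Step 4 — Parallel with input shunt Z1: Z_in = Z1 || (Z2 + Z3) = 0.0004621 - j0.8174 Ω = 0.8174∠-90.0° Ω.
Step 5 — Power factor: PF = cos(φ) = Re(Z)/|Z| = 0.0004621/0.8174 = 0.0005653.
Step 6 — Type: Im(Z) = -0.8174 ⇒ leading (phase φ = -90.0°).

PF = 0.0005653 (leading, φ = -90.0°)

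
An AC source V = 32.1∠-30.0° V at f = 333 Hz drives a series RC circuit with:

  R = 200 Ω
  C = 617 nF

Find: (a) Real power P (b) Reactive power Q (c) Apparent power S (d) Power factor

Step 1 — Angular frequency: ω = 2π·f = 2π·333 = 2092 rad/s.
Step 2 — Component impedances:
  R: Z = R = 200 Ω
  C: Z = 1/(jωC) = -j/(ω·C) = 0 - j774.6 Ω
Step 3 — Series combination: Z_total = R + C = 200 - j774.6 Ω = 800∠-75.5° Ω.
Step 4 — Source phasor: V = 32.1∠-30.0° V = 27.8 - j16.05 V.
Step 5 — Current: I = V / Z = 0.02811 + j0.02863 A = 0.04012∠45.5° A.
Step 6 — Complex power: S = V·I* = 0.322 - j1.247 VA.
Step 7 — Real power: P = Re(S) = 0.322 W.
Step 8 — Reactive power: Q = Im(S) = -1.247 VAR.
Step 9 — Apparent power: |S| = 1.288 VA.
Step 10 — Power factor: PF = P/|S| = 0.25 (leading).

(a) P = 0.322 W  (b) Q = -1.247 VAR  (c) S = 1.288 VA  (d) PF = 0.25 (leading)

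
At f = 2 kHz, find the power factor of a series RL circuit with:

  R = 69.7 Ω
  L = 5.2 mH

Step 1 — Angular frequency: ω = 2π·f = 2π·2000 = 1.257e+04 rad/s.
Step 2 — Component impedances:
  R: Z = R = 69.7 Ω
  L: Z = jωL = j·1.257e+04·0.0052 = 0 + j65.35 Ω
Step 3 — Series combination: Z_total = R + L = 69.7 + j65.35 Ω = 95.54∠43.2° Ω.
Step 4 — Power factor: PF = cos(φ) = Re(Z)/|Z| = 69.7/95.54 = 0.7295.
Step 5 — Type: Im(Z) = 65.35 ⇒ lagging (phase φ = 43.2°).

PF = 0.7295 (lagging, φ = 43.2°)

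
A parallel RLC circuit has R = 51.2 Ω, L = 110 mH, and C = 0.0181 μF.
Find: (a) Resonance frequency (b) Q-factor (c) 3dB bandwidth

Step 1 — Resonance: ω₀ = 1/√(LC) = 1/√(0.11·1.81e-08) = 2.241e+04 rad/s.
Step 2 — f₀ = ω₀/(2π) = 3567 Hz.
Step 3 — Parallel Q: Q = R/(ω₀L) = 51.2/(2.241e+04·0.11) = 0.02077.
Step 4 — Bandwidth: Δω = ω₀/Q = 1.079e+06 rad/s; BW = Δω/(2π) = 1.717e+05 Hz.

(a) f₀ = 3567 Hz  (b) Q = 0.02077  (c) BW = 1.717e+05 Hz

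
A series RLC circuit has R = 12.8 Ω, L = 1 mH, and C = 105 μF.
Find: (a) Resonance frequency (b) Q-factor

Step 1 — Resonance condition Im(Z)=0 gives ω₀ = 1/√(LC).
Step 2 — ω₀ = 1/√(0.001·0.000105) = 3086 rad/s.
Step 3 — f₀ = ω₀/(2π) = 491.2 Hz.
Step 4 — Series Q: Q = ω₀L/R = 3086·0.001/12.8 = 0.2411.

(a) f₀ = 491.2 Hz  (b) Q = 0.2411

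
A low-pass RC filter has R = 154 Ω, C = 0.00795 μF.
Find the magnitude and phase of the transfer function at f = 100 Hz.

Step 1 — Angular frequency: ω = 2π·100 = 628.3 rad/s.
Step 2 — Transfer function: H(jω) = 1/(1 + jωRC).
Step 3 — Denominator: 1 + jωRC = 1 + j·628.3·154·7.95e-09 = 1 + j0.0007693.
Step 4 — H = 1 - j0.0007692.
Step 5 — Magnitude: |H| = 1 (-0.0 dB); phase: φ = -0.0°.

|H| = 1 (-0.0 dB), φ = -0.0°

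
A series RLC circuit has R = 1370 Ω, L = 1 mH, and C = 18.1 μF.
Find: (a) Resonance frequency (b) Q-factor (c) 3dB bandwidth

Step 1 — Resonance: ω₀ = 1/√(LC) = 1/√(0.001·1.81e-05) = 7433 rad/s.
Step 2 — f₀ = ω₀/(2π) = 1183 Hz.
Step 3 — Series Q: Q = ω₀L/R = 7433·0.001/1370 = 0.005426.
Step 4 — Bandwidth: Δω = ω₀/Q = 1.37e+06 rad/s; BW = Δω/(2π) = 2.18e+05 Hz.

(a) f₀ = 1183 Hz  (b) Q = 0.005426  (c) BW = 2.18e+05 Hz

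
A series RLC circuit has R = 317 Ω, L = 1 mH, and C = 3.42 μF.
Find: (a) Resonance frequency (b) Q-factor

Step 1 — Resonance condition Im(Z)=0 gives ω₀ = 1/√(LC).
Step 2 — ω₀ = 1/√(0.001·3.42e-06) = 1.71e+04 rad/s.
Step 3 — f₀ = ω₀/(2π) = 2721 Hz.
Step 4 — Series Q: Q = ω₀L/R = 1.71e+04·0.001/317 = 0.05394.

(a) f₀ = 2721 Hz  (b) Q = 0.05394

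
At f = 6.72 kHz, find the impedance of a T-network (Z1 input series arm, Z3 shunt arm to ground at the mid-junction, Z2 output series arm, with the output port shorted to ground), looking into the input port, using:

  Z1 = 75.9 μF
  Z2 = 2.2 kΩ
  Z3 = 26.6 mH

Step 1 — Angular frequency: ω = 2π·f = 2π·6720 = 4.222e+04 rad/s.
Step 2 — Component impedances:
  Z1: Z = 1/(jωC) = -j/(ω·C) = 0 - j0.312 Ω
  Z2: Z = R = 2200 Ω
  Z3: Z = jωL = j·4.222e+04·0.0266 = 0 + j1123 Ω
Step 3 — With the output port shorted to ground, the output series arm Z2 runs from the junction to ground; the shunt arm Z3 also runs from the junction to ground. They appear in parallel: Z3 || Z2 = 454.8 + j890.9 Ω.
Step 4 — Series with input arm Z1: Z_in = Z1 + (Z3 || Z2) = 454.8 + j890.6 Ω = 1000∠62.9° Ω.

Z = 454.8 + j890.6 Ω = 1000∠62.9° Ω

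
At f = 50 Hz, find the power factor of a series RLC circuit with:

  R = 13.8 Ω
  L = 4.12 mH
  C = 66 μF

Step 1 — Angular frequency: ω = 2π·f = 2π·50 = 314.2 rad/s.
Step 2 — Component impedances:
  R: Z = R = 13.8 Ω
  L: Z = jωL = j·314.2·0.00412 = 0 + j1.294 Ω
  C: Z = 1/(jωC) = -j/(ω·C) = 0 - j48.23 Ω
Step 3 — Series combination: Z_total = R + L + C = 13.8 - j46.93 Ω = 48.92∠-73.6° Ω.
Step 4 — Power factor: PF = cos(φ) = Re(Z)/|Z| = 13.8/48.92 = 0.2821.
Step 5 — Type: Im(Z) = -46.93 ⇒ leading (phase φ = -73.6°).

PF = 0.2821 (leading, φ = -73.6°)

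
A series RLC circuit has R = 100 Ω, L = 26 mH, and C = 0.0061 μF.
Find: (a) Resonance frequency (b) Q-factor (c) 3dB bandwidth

Step 1 — Resonance condition Im(Z)=0 gives ω₀ = 1/√(LC).
Step 2 — ω₀ = 1/√(0.026·6.1e-09) = 7.941e+04 rad/s.
Step 3 — f₀ = ω₀/(2π) = 1.264e+04 Hz.
Step 4 — Series Q: Q = ω₀L/R = 7.941e+04·0.026/100 = 20.65.
Step 5 — 3dB bandwidth: Δω = ω₀/Q = 3846 rad/s; BW = Δω/(2π) = 612.1 Hz.

(a) f₀ = 1.264e+04 Hz  (b) Q = 20.65  (c) BW = 612.1 Hz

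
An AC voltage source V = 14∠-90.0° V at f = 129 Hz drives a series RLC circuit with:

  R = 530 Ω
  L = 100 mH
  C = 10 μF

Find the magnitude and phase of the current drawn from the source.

Step 1 — Angular frequency: ω = 2π·f = 2π·129 = 810.5 rad/s.
Step 2 — Component impedances:
  R: Z = R = 530 Ω
  L: Z = jωL = j·810.5·0.1 = 0 + j81.05 Ω
  C: Z = 1/(jωC) = -j/(ω·C) = 0 - j123.4 Ω
Step 3 — Series combination: Z_total = R + L + C = 530 - j42.32 Ω = 531.7∠-4.6° Ω.
Step 4 — Source phasor: V = 14∠-90.0° V = 0 - j14 V.
Step 5 — Ohm's law: I = V / Z_total = (0 - j14) / (530 - j42.32) = 0.002096 - j0.02625 A.
Step 6 — Convert to polar: |I| = 0.02633 A, ∠I = -85.4°.

I = 0.02633∠-85.4° A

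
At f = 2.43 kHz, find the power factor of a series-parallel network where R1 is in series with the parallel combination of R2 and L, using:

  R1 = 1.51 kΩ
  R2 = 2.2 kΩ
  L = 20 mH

Step 1 — Angular frequency: ω = 2π·f = 2π·2430 = 1.527e+04 rad/s.
Step 2 — Component impedances:
  R1: Z = R = 1510 Ω
  R2: Z = R = 2200 Ω
  L: Z = jωL = j·1.527e+04·0.02 = 0 + j305.4 Ω
Step 3 — Parallel branch: R2 || L = 1/(1/R2 + 1/L) = 41.58 + j299.6 Ω.
Step 4 — Series with R1: Z_total = R1 + (R2 || L) = 1552 + j299.6 Ω = 1580∠10.9° Ω.
Step 5 — Power factor: PF = cos(φ) = Re(Z)/|Z| = 1551.6/1580.2 = 0.9819.
Step 6 — Type: Im(Z) = 299.6 ⇒ lagging (phase φ = 10.9°).

PF = 0.9819 (lagging, φ = 10.9°)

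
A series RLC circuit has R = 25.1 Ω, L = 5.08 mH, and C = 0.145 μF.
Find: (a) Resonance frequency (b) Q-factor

Step 1 — Resonance condition Im(Z)=0 gives ω₀ = 1/√(LC).
Step 2 — ω₀ = 1/√(0.00508·1.45e-07) = 3.685e+04 rad/s.
Step 3 — f₀ = ω₀/(2π) = 5864 Hz.
Step 4 — Series Q: Q = ω₀L/R = 3.685e+04·0.00508/25.1 = 7.457.

(a) f₀ = 5864 Hz  (b) Q = 7.457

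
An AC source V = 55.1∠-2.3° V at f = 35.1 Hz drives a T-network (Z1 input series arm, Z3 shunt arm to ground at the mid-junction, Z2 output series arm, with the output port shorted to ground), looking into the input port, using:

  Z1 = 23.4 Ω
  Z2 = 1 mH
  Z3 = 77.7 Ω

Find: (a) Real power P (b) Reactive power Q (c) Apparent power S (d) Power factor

Step 1 — Angular frequency: ω = 2π·f = 2π·35.1 = 220.5 rad/s.
Step 2 — Component impedances:
  Z1: Z = R = 23.4 Ω
  Z2: Z = jωL = j·220.5·0.001 = 0 + j0.2205 Ω
  Z3: Z = R = 77.7 Ω
Step 3 — With the output port shorted to ground, the output series arm Z2 runs from the junction to ground; the shunt arm Z3 also runs from the junction to ground. They appear in parallel: Z3 || Z2 = 0.000626 + j0.2205 Ω.
Step 4 — Series with input arm Z1: Z_in = Z1 + (Z3 || Z2) = 23.4 + j0.2205 Ω = 23.4∠0.5° Ω.
Step 5 — Source phasor: V = 55.1∠-2.3° V = 55.06 - j2.211 V.
Step 6 — Current: I = V / Z = 2.352 - j0.1167 A = 2.355∠-2.8° A.
Step 7 — Complex power: S = V·I* = 129.7 + j1.223 VA.
Step 8 — Real power: P = Re(S) = 129.7 W.
Step 9 — Reactive power: Q = Im(S) = 1.223 VAR.
Step 10 — Apparent power: |S| = 129.7 VA.
Step 11 — Power factor: PF = P/|S| = 1 (lagging).

(a) P = 129.7 W  (b) Q = 1.223 VAR  (c) S = 129.7 VA  (d) PF = 1 (lagging)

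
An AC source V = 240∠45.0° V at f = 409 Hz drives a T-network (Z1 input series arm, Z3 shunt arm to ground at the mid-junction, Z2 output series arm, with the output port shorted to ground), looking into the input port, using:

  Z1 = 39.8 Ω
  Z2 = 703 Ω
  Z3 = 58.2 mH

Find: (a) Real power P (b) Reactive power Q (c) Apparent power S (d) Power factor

Step 1 — Angular frequency: ω = 2π·f = 2π·409 = 2570 rad/s.
Step 2 — Component impedances:
  Z1: Z = R = 39.8 Ω
  Z2: Z = R = 703 Ω
  Z3: Z = jωL = j·2570·0.0582 = 0 + j149.6 Ω
Step 3 — With the output port shorted to ground, the output series arm Z2 runs from the junction to ground; the shunt arm Z3 also runs from the junction to ground. They appear in parallel: Z3 || Z2 = 30.44 + j143.1 Ω.
Step 4 — Series with input arm Z1: Z_in = Z1 + (Z3 || Z2) = 70.24 + j143.1 Ω = 159.4∠63.9° Ω.
Step 5 — Source phasor: V = 240∠45.0° V = 169.7 + j169.7 V.
Step 6 — Current: I = V / Z = 1.425 - j0.4866 A = 1.506∠-18.9° A.
Step 7 — Complex power: S = V·I* = 159.2 + j324.4 VA.
Step 8 — Real power: P = Re(S) = 159.2 W.
Step 9 — Reactive power: Q = Im(S) = 324.4 VAR.
Step 10 — Apparent power: |S| = 361.4 VA.
Step 11 — Power factor: PF = P/|S| = 0.4407 (lagging).

(a) P = 159.2 W  (b) Q = 324.4 VAR  (c) S = 361.4 VA  (d) PF = 0.4407 (lagging)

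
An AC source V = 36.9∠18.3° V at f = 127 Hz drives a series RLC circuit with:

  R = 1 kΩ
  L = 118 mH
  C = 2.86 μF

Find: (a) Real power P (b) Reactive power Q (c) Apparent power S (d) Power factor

Step 1 — Angular frequency: ω = 2π·f = 2π·127 = 798 rad/s.
Step 2 — Component impedances:
  R: Z = R = 1000 Ω
  L: Z = jωL = j·798·0.118 = 0 + j94.16 Ω
  C: Z = 1/(jωC) = -j/(ω·C) = 0 - j438.2 Ω
Step 3 — Series combination: Z_total = R + L + C = 1000 - j344 Ω = 1058∠-19.0° Ω.
Step 4 — Source phasor: V = 36.9∠18.3° V = 35.03 + j11.59 V.
Step 5 — Current: I = V / Z = 0.02776 + j0.02114 A = 0.03489∠37.3° A.
Step 6 — Complex power: S = V·I* = 1.218 - j0.4188 VA.
Step 7 — Real power: P = Re(S) = 1.218 W.
Step 8 — Reactive power: Q = Im(S) = -0.4188 VAR.
Step 9 — Apparent power: |S| = 1.288 VA.
Step 10 — Power factor: PF = P/|S| = 0.9456 (leading).

(a) P = 1.218 W  (b) Q = -0.4188 VAR  (c) S = 1.288 VA  (d) PF = 0.9456 (leading)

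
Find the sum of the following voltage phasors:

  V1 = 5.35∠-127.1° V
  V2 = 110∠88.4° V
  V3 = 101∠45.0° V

Step 1 — Convert each phasor to rectangular form:
  V1 = 5.35·(cos(-127.1°) + j·sin(-127.1°)) = -3.227 - j4.267 V
  V2 = 110·(cos(88.4°) + j·sin(88.4°)) = 3.071 + j110 V
  V3 = 101·(cos(45.0°) + j·sin(45.0°)) = 71.42 + j71.42 V
Step 2 — Sum components: V_total = 71.26 + j177.1 V.
Step 3 — Convert to polar: |V_total| = 190.9 V, ∠V_total = 68.1°.

V_total = 190.9∠68.1° V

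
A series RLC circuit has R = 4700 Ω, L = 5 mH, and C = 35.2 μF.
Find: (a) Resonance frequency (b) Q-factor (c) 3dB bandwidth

Step 1 — Resonance: ω₀ = 1/√(LC) = 1/√(0.005·3.52e-05) = 2384 rad/s.
Step 2 — f₀ = ω₀/(2π) = 379.4 Hz.
Step 3 — Series Q: Q = ω₀L/R = 2384·0.005/4700 = 0.002536.
Step 4 — Bandwidth: Δω = ω₀/Q = 9.4e+05 rad/s; BW = Δω/(2π) = 1.496e+05 Hz.

(a) f₀ = 379.4 Hz  (b) Q = 0.002536  (c) BW = 1.496e+05 Hz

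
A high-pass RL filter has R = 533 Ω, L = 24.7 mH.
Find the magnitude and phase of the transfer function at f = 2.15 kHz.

Step 1 — Angular frequency: ω = 2π·2150 = 1.351e+04 rad/s.
Step 2 — Transfer function: H(jω) = jωL/(R + jωL).
Step 3 — Numerator jωL = j·333.7; denominator R + jωL = 533 + j333.7.
Step 4 — H = 0.2816 + j0.4498.
Step 5 — Magnitude: |H| = 0.5306 (-5.5 dB); phase: φ = 58.0°.

|H| = 0.5306 (-5.5 dB), φ = 58.0°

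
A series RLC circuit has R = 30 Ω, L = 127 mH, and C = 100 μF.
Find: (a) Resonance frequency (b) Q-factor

Step 1 — Resonance condition Im(Z)=0 gives ω₀ = 1/√(LC).
Step 2 — ω₀ = 1/√(0.127·0.0001) = 280.6 rad/s.
Step 3 — f₀ = ω₀/(2π) = 44.66 Hz.
Step 4 — Series Q: Q = ω₀L/R = 280.6·0.127/30 = 1.188.

(a) f₀ = 44.66 Hz  (b) Q = 1.188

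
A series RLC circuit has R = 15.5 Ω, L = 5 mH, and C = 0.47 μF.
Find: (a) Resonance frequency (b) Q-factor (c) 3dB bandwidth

Step 1 — Resonance condition Im(Z)=0 gives ω₀ = 1/√(LC).
Step 2 — ω₀ = 1/√(0.005·4.7e-07) = 2.063e+04 rad/s.
Step 3 — f₀ = ω₀/(2π) = 3283 Hz.
Step 4 — Series Q: Q = ω₀L/R = 2.063e+04·0.005/15.5 = 6.654.
Step 5 — 3dB bandwidth: Δω = ω₀/Q = 3100 rad/s; BW = Δω/(2π) = 493.4 Hz.

(a) f₀ = 3283 Hz  (b) Q = 6.654  (c) BW = 493.4 Hz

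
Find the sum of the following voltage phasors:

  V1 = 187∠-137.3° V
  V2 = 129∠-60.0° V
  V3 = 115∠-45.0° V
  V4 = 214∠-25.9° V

Step 1 — Convert each phasor to rectangular form:
  V1 = 187·(cos(-137.3°) + j·sin(-137.3°)) = -137.4 - j126.8 V
  V2 = 129·(cos(-60.0°) + j·sin(-60.0°)) = 64.5 - j111.7 V
  V3 = 115·(cos(-45.0°) + j·sin(-45.0°)) = 81.32 - j81.32 V
  V4 = 214·(cos(-25.9°) + j·sin(-25.9°)) = 192.5 - j93.48 V
Step 2 — Sum components: V_total = 200.9 - j413.3 V.
Step 3 — Convert to polar: |V_total| = 459.6 V, ∠V_total = -64.1°.

V_total = 459.6∠-64.1° V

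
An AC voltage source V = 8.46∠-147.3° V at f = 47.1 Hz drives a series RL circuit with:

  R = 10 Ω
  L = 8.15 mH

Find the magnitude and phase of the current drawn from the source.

Step 1 — Angular frequency: ω = 2π·f = 2π·47.1 = 295.9 rad/s.
Step 2 — Component impedances:
  R: Z = R = 10 Ω
  L: Z = jωL = j·295.9·0.00815 = 0 + j2.412 Ω
Step 3 — Series combination: Z_total = R + L = 10 + j2.412 Ω = 10.29∠13.6° Ω.
Step 4 — Source phasor: V = 8.46∠-147.3° V = -7.119 - j4.57 V.
Step 5 — Ohm's law: I = V / Z_total = (-7.119 - j4.57) / (10 + j2.412) = -0.777 - j0.2696 A.
Step 6 — Convert to polar: |I| = 0.8224 A, ∠I = -160.9°.

I = 0.8224∠-160.9° A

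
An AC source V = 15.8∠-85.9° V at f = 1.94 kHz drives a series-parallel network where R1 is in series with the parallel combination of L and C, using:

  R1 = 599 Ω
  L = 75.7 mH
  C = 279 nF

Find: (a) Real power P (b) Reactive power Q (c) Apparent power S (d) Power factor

Step 1 — Angular frequency: ω = 2π·f = 2π·1940 = 1.219e+04 rad/s.
Step 2 — Component impedances:
  R1: Z = R = 599 Ω
  L: Z = jωL = j·1.219e+04·0.0757 = 0 + j922.7 Ω
  C: Z = 1/(jωC) = -j/(ω·C) = 0 - j294 Ω
Step 3 — Parallel branch: L || C = 1/(1/L + 1/C) = 0 - j431.6 Ω.
Step 4 — Series with R1: Z_total = R1 + (L || C) = 599 - j431.6 Ω = 738.3∠-35.8° Ω.
Step 5 — Source phasor: V = 15.8∠-85.9° V = 1.13 - j15.76 V.
Step 6 — Current: I = V / Z = 0.01372 - j0.01642 A = 0.0214∠-50.1° A.
Step 7 — Complex power: S = V·I* = 0.2743 - j0.1977 VA.
Step 8 — Real power: P = Re(S) = 0.2743 W.
Step 9 — Reactive power: Q = Im(S) = -0.1977 VAR.
Step 10 — Apparent power: |S| = 0.3381 VA.
Step 11 — Power factor: PF = P/|S| = 0.8113 (leading).

(a) P = 0.2743 W  (b) Q = -0.1977 VAR  (c) S = 0.3381 VA  (d) PF = 0.8113 (leading)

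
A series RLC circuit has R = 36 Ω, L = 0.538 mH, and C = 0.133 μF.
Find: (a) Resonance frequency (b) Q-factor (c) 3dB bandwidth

Step 1 — Resonance: ω₀ = 1/√(LC) = 1/√(0.000538·1.33e-07) = 1.182e+05 rad/s.
Step 2 — f₀ = ω₀/(2π) = 1.881e+04 Hz.
Step 3 — Series Q: Q = ω₀L/R = 1.182e+05·0.000538/36 = 1.767.
Step 4 — Bandwidth: Δω = ω₀/Q = 6.691e+04 rad/s; BW = Δω/(2π) = 1.065e+04 Hz.

(a) f₀ = 1.881e+04 Hz  (b) Q = 1.767  (c) BW = 1.065e+04 Hz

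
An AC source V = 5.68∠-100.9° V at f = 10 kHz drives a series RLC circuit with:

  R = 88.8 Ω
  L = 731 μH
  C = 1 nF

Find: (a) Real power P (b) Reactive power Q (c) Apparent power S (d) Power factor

Step 1 — Angular frequency: ω = 2π·f = 2π·1e+04 = 6.283e+04 rad/s.
Step 2 — Component impedances:
  R: Z = R = 88.8 Ω
  L: Z = jωL = j·6.283e+04·0.000731 = 0 + j45.93 Ω
  C: Z = 1/(jωC) = -j/(ω·C) = 0 - j1.592e+04 Ω
Step 3 — Series combination: Z_total = R + L + C = 88.8 - j1.587e+04 Ω = 1.587e+04∠-89.7° Ω.
Step 4 — Source phasor: V = 5.68∠-100.9° V = -1.074 - j5.578 V.
Step 5 — Current: I = V / Z = 0.0003511 - j6.965e-05 A = 0.0003579∠-11.2° A.
Step 6 — Complex power: S = V·I* = 1.138e-05 - j0.002033 VA.
Step 7 — Real power: P = Re(S) = 1.138e-05 W.
Step 8 — Reactive power: Q = Im(S) = -0.002033 VAR.
Step 9 — Apparent power: |S| = 0.002033 VA.
Step 10 — Power factor: PF = P/|S| = 0.005596 (leading).

(a) P = 1.138e-05 W  (b) Q = -0.002033 VAR  (c) S = 0.002033 VA  (d) PF = 0.005596 (leading)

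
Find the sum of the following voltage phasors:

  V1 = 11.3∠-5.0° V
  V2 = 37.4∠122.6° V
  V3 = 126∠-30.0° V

Step 1 — Convert each phasor to rectangular form:
  V1 = 11.3·(cos(-5.0°) + j·sin(-5.0°)) = 11.26 - j0.9849 V
  V2 = 37.4·(cos(122.6°) + j·sin(122.6°)) = -20.15 + j31.51 V
  V3 = 126·(cos(-30.0°) + j·sin(-30.0°)) = 109.1 - j63 V
Step 2 — Sum components: V_total = 100.2 - j32.48 V.
Step 3 — Convert to polar: |V_total| = 105.4 V, ∠V_total = -18.0°.

V_total = 105.4∠-18.0° V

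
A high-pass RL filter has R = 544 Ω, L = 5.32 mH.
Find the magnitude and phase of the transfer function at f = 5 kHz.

Step 1 — Angular frequency: ω = 2π·5000 = 3.142e+04 rad/s.
Step 2 — Transfer function: H(jω) = jωL/(R + jωL).
Step 3 — Numerator jωL = j·167.1; denominator R + jωL = 544 + j167.1.
Step 4 — H = 0.08625 + j0.2807.
Step 5 — Magnitude: |H| = 0.2937 (-10.6 dB); phase: φ = 72.9°.

|H| = 0.2937 (-10.6 dB), φ = 72.9°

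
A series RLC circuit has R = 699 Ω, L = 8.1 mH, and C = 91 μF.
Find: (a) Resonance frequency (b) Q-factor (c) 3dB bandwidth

Step 1 — Resonance condition Im(Z)=0 gives ω₀ = 1/√(LC).
Step 2 — ω₀ = 1/√(0.0081·9.1e-05) = 1165 rad/s.
Step 3 — f₀ = ω₀/(2π) = 185.4 Hz.
Step 4 — Series Q: Q = ω₀L/R = 1165·0.0081/699 = 0.0135.
Step 5 — 3dB bandwidth: Δω = ω₀/Q = 8.63e+04 rad/s; BW = Δω/(2π) = 1.373e+04 Hz.

(a) f₀ = 185.4 Hz  (b) Q = 0.0135  (c) BW = 1.373e+04 Hz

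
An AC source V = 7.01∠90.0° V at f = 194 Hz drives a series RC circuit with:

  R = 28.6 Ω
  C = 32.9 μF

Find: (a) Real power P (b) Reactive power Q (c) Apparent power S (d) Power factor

Step 1 — Angular frequency: ω = 2π·f = 2π·194 = 1219 rad/s.
Step 2 — Component impedances:
  R: Z = R = 28.6 Ω
  C: Z = 1/(jωC) = -j/(ω·C) = 0 - j24.94 Ω
Step 3 — Series combination: Z_total = R + C = 28.6 - j24.94 Ω = 37.94∠-41.1° Ω.
Step 4 — Source phasor: V = 7.01∠90.0° V = 0 + j7.01 V.
Step 5 — Current: I = V / Z = -0.1214 + j0.1393 A = 0.1847∠131.1° A.
Step 6 — Complex power: S = V·I* = 0.9761 - j0.8511 VA.
Step 7 — Real power: P = Re(S) = 0.9761 W.
Step 8 — Reactive power: Q = Im(S) = -0.8511 VAR.
Step 9 — Apparent power: |S| = 1.295 VA.
Step 10 — Power factor: PF = P/|S| = 0.7537 (leading).

(a) P = 0.9761 W  (b) Q = -0.8511 VAR  (c) S = 1.295 VA  (d) PF = 0.7537 (leading)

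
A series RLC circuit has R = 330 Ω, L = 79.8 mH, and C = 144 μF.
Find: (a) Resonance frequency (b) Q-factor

Step 1 — Resonance condition Im(Z)=0 gives ω₀ = 1/√(LC).
Step 2 — ω₀ = 1/√(0.0798·0.000144) = 295 rad/s.
Step 3 — f₀ = ω₀/(2π) = 46.95 Hz.
Step 4 — Series Q: Q = ω₀L/R = 295·0.0798/330 = 0.07134.

(a) f₀ = 46.95 Hz  (b) Q = 0.07134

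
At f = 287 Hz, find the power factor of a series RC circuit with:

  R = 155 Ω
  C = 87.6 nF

Step 1 — Angular frequency: ω = 2π·f = 2π·287 = 1803 rad/s.
Step 2 — Component impedances:
  R: Z = R = 155 Ω
  C: Z = 1/(jωC) = -j/(ω·C) = 0 - j6330 Ω
Step 3 — Series combination: Z_total = R + C = 155 - j6330 Ω = 6332∠-88.6° Ω.
Step 4 — Power factor: PF = cos(φ) = Re(Z)/|Z| = 155/6332 = 0.02448.
Step 5 — Type: Im(Z) = -6330 ⇒ leading (phase φ = -88.6°).

PF = 0.02448 (leading, φ = -88.6°)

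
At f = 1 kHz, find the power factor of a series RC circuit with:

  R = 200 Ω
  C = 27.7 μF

Step 1 — Angular frequency: ω = 2π·f = 2π·1000 = 6283 rad/s.
Step 2 — Component impedances:
  R: Z = R = 200 Ω
  C: Z = 1/(jωC) = -j/(ω·C) = 0 - j5.746 Ω
Step 3 — Series combination: Z_total = R + C = 200 - j5.746 Ω = 200.1∠-1.6° Ω.
Step 4 — Power factor: PF = cos(φ) = Re(Z)/|Z| = 200/200.08 = 0.9996.
Step 5 — Type: Im(Z) = -5.746 ⇒ leading (phase φ = -1.6°).

PF = 0.9996 (leading, φ = -1.6°)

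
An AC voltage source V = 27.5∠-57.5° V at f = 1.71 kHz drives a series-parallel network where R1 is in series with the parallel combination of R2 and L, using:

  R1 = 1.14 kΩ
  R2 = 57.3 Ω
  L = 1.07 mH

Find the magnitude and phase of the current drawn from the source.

Step 1 — Angular frequency: ω = 2π·f = 2π·1710 = 1.074e+04 rad/s.
Step 2 — Component impedances:
  R1: Z = R = 1140 Ω
  R2: Z = R = 57.3 Ω
  L: Z = jωL = j·1.074e+04·0.00107 = 0 + j11.5 Ω
Step 3 — Parallel branch: R2 || L = 1/(1/R2 + 1/L) = 2.217 + j11.05 Ω.
Step 4 — Series with R1: Z_total = R1 + (R2 || L) = 1142 + j11.05 Ω = 1142∠0.6° Ω.
Step 5 — Source phasor: V = 27.5∠-57.5° V = 14.78 - j23.19 V.
Step 6 — Ohm's law: I = V / Z_total = (14.78 - j23.19) / (1142 + j11.05) = 0.01274 - j0.02043 A.
Step 7 — Convert to polar: |I| = 0.02407 A, ∠I = -58.1°.

I = 0.02407∠-58.1° A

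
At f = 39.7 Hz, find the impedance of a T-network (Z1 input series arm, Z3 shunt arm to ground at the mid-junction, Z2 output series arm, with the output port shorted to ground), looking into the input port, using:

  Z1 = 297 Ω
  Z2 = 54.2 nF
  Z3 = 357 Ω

Step 1 — Angular frequency: ω = 2π·f = 2π·39.7 = 249.4 rad/s.
Step 2 — Component impedances:
  Z1: Z = R = 297 Ω
  Z2: Z = 1/(jωC) = -j/(ω·C) = 0 - j7.397e+04 Ω
  Z3: Z = R = 357 Ω
Step 3 — With the output port shorted to ground, the output series arm Z2 runs from the junction to ground; the shunt arm Z3 also runs from the junction to ground. They appear in parallel: Z3 || Z2 = 357 - j1.723 Ω.
Step 4 — Series with input arm Z1: Z_in = Z1 + (Z3 || Z2) = 654 - j1.723 Ω = 654∠-0.2° Ω.

Z = 654 - j1.723 Ω = 654∠-0.2° Ω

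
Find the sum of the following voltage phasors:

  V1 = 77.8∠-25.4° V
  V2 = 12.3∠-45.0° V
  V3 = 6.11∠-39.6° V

Step 1 — Convert each phasor to rectangular form:
  V1 = 77.8·(cos(-25.4°) + j·sin(-25.4°)) = 70.28 - j33.37 V
  V2 = 12.3·(cos(-45.0°) + j·sin(-45.0°)) = 8.697 - j8.697 V
  V3 = 6.11·(cos(-39.6°) + j·sin(-39.6°)) = 4.708 - j3.895 V
Step 2 — Sum components: V_total = 83.68 - j45.96 V.
Step 3 — Convert to polar: |V_total| = 95.48 V, ∠V_total = -28.8°.

V_total = 95.48∠-28.8° V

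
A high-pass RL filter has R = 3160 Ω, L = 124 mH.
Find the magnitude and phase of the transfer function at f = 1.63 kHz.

Step 1 — Angular frequency: ω = 2π·1630 = 1.024e+04 rad/s.
Step 2 — Transfer function: H(jω) = jωL/(R + jωL).
Step 3 — Numerator jωL = j·1270; denominator R + jωL = 3160 + j1270.
Step 4 — H = 0.1391 + j0.346.
Step 5 — Magnitude: |H| = 0.3729 (-8.6 dB); phase: φ = 68.1°.

|H| = 0.3729 (-8.6 dB), φ = 68.1°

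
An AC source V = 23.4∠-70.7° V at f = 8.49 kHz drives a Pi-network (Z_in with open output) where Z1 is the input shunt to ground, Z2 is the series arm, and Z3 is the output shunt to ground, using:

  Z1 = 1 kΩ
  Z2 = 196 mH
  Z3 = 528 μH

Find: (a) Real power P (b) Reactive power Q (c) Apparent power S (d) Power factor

Step 1 — Angular frequency: ω = 2π·f = 2π·8490 = 5.334e+04 rad/s.
Step 2 — Component impedances:
  Z1: Z = R = 1000 Ω
  Z2: Z = jωL = j·5.334e+04·0.196 = 0 + j1.046e+04 Ω
  Z3: Z = jωL = j·5.334e+04·0.000528 = 0 + j28.17 Ω
Step 3 — With open output, the series arm Z2 and the output shunt Z3 appear in series to ground: Z2 + Z3 = 0 + j1.048e+04 Ω.
Step 4 — Parallel with input shunt Z1: Z_in = Z1 || (Z2 + Z3) = 991 + j94.53 Ω = 995.5∠5.4° Ω.
Step 5 — Source phasor: V = 23.4∠-70.7° V = 7.734 - j22.08 V.
Step 6 — Current: I = V / Z = 0.005627 - j0.02282 A = 0.02351∠-76.1° A.
Step 7 — Complex power: S = V·I* = 0.5476 + j0.05223 VA.
Step 8 — Real power: P = Re(S) = 0.5476 W.
Step 9 — Reactive power: Q = Im(S) = 0.05223 VAR.
Step 10 — Apparent power: |S| = 0.55 VA.
Step 11 — Power factor: PF = P/|S| = 0.9955 (lagging).

(a) P = 0.5476 W  (b) Q = 0.05223 VAR  (c) S = 0.55 VA  (d) PF = 0.9955 (lagging)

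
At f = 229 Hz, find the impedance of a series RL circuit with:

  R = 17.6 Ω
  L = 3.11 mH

Step 1 — Angular frequency: ω = 2π·f = 2π·229 = 1439 rad/s.
Step 2 — Component impedances:
  R: Z = R = 17.6 Ω
  L: Z = jωL = j·1439·0.00311 = 0 + j4.475 Ω
Step 3 — Series combination: Z_total = R + L = 17.6 + j4.475 Ω = 18.16∠14.3° Ω.

Z = 17.6 + j4.475 Ω = 18.16∠14.3° Ω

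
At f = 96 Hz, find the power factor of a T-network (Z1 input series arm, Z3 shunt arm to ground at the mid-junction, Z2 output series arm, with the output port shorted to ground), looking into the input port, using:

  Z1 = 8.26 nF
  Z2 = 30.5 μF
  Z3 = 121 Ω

Step 1 — Angular frequency: ω = 2π·f = 2π·96 = 603.2 rad/s.
Step 2 — Component impedances:
  Z1: Z = 1/(jωC) = -j/(ω·C) = 0 - j2.007e+05 Ω
  Z2: Z = 1/(jωC) = -j/(ω·C) = 0 - j54.36 Ω
  Z3: Z = R = 121 Ω
Step 3 — With the output port shorted to ground, the output series arm Z2 runs from the junction to ground; the shunt arm Z3 also runs from the junction to ground. They appear in parallel: Z3 || Z2 = 20.32 - j45.23 Ω.
Step 4 — Series with input arm Z1: Z_in = Z1 + (Z3 || Z2) = 20.32 - j2.008e+05 Ω = 2.008e+05∠-90.0° Ω.
Step 5 — Power factor: PF = cos(φ) = Re(Z)/|Z| = 20.32/2.008e+05 = 0.0001012.
Step 6 — Type: Im(Z) = -2.008e+05 ⇒ leading (phase φ = -90.0°).

PF = 0.0001012 (leading, φ = -90.0°)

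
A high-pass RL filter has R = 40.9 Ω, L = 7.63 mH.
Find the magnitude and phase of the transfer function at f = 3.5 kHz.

Step 1 — Angular frequency: ω = 2π·3500 = 2.199e+04 rad/s.
Step 2 — Transfer function: H(jω) = jωL/(R + jωL).
Step 3 — Numerator jωL = j·167.8; denominator R + jωL = 40.9 + j167.8.
Step 4 — H = 0.9439 + j0.2301.
Step 5 — Magnitude: |H| = 0.9716 (-0.3 dB); phase: φ = 13.7°.

|H| = 0.9716 (-0.3 dB), φ = 13.7°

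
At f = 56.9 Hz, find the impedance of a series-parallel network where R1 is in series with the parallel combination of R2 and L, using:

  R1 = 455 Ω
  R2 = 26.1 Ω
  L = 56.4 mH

Step 1 — Angular frequency: ω = 2π·f = 2π·56.9 = 357.5 rad/s.
Step 2 — Component impedances:
  R1: Z = R = 455 Ω
  R2: Z = R = 26.1 Ω
  L: Z = jωL = j·357.5·0.0564 = 0 + j20.16 Ω
Step 3 — Parallel branch: R2 || L = 1/(1/R2 + 1/L) = 9.755 + j12.63 Ω.
Step 4 — Series with R1: Z_total = R1 + (R2 || L) = 464.8 + j12.63 Ω = 464.9∠1.6° Ω.

Z = 464.8 + j12.63 Ω = 464.9∠1.6° Ω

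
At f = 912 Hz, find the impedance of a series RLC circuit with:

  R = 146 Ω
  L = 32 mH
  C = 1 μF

Step 1 — Angular frequency: ω = 2π·f = 2π·912 = 5730 rad/s.
Step 2 — Component impedances:
  R: Z = R = 146 Ω
  L: Z = jωL = j·5730·0.032 = 0 + j183.4 Ω
  C: Z = 1/(jωC) = -j/(ω·C) = 0 - j174.5 Ω
Step 3 — Series combination: Z_total = R + L + C = 146 + j8.856 Ω = 146.3∠3.5° Ω.

Z = 146 + j8.856 Ω = 146.3∠3.5° Ω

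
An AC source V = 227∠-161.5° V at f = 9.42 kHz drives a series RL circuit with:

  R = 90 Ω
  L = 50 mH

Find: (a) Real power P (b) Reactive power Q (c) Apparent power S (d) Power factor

Step 1 — Angular frequency: ω = 2π·f = 2π·9420 = 5.919e+04 rad/s.
Step 2 — Component impedances:
  R: Z = R = 90 Ω
  L: Z = jωL = j·5.919e+04·0.05 = 0 + j2959 Ω
Step 3 — Series combination: Z_total = R + L = 90 + j2959 Ω = 2961∠88.3° Ω.
Step 4 — Source phasor: V = 227∠-161.5° V = -215.3 - j72.03 V.
Step 5 — Current: I = V / Z = -0.02653 + j0.07193 A = 0.07667∠110.2° A.
Step 6 — Complex power: S = V·I* = 0.529 + j17.4 VA.
Step 7 — Real power: P = Re(S) = 0.529 W.
Step 8 — Reactive power: Q = Im(S) = 17.4 VAR.
Step 9 — Apparent power: |S| = 17.4 VA.
Step 10 — Power factor: PF = P/|S| = 0.0304 (lagging).

(a) P = 0.529 W  (b) Q = 17.4 VAR  (c) S = 17.4 VA  (d) PF = 0.0304 (lagging)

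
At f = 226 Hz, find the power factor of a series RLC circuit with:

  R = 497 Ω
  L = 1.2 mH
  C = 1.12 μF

Step 1 — Angular frequency: ω = 2π·f = 2π·226 = 1420 rad/s.
Step 2 — Component impedances:
  R: Z = R = 497 Ω
  L: Z = jωL = j·1420·0.0012 = 0 + j1.704 Ω
  C: Z = 1/(jωC) = -j/(ω·C) = 0 - j628.8 Ω
Step 3 — Series combination: Z_total = R + L + C = 497 - j627.1 Ω = 800.1∠-51.6° Ω.
Step 4 — Power factor: PF = cos(φ) = Re(Z)/|Z| = 497/800.14 = 0.6211.
Step 5 — Type: Im(Z) = -627.1 ⇒ leading (phase φ = -51.6°).

PF = 0.6211 (leading, φ = -51.6°)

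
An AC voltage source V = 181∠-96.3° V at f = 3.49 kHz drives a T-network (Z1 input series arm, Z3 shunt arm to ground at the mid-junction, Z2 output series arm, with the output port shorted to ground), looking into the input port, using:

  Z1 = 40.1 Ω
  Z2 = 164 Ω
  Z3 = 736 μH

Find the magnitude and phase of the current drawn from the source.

Step 1 — Angular frequency: ω = 2π·f = 2π·3490 = 2.193e+04 rad/s.
Step 2 — Component impedances:
  Z1: Z = R = 40.1 Ω
  Z2: Z = R = 164 Ω
  Z3: Z = jωL = j·2.193e+04·0.000736 = 0 + j16.14 Ω
Step 3 — With the output port shorted to ground, the output series arm Z2 runs from the junction to ground; the shunt arm Z3 also runs from the junction to ground. They appear in parallel: Z3 || Z2 = 1.573 + j15.98 Ω.
Step 4 — Series with input arm Z1: Z_in = Z1 + (Z3 || Z2) = 41.67 + j15.98 Ω = 44.63∠21.0° Ω.
Step 5 — Source phasor: V = 181∠-96.3° V = -19.86 - j179.9 V.
Step 6 — Ohm's law: I = V / Z_total = (-19.86 - j179.9) / (41.67 + j15.98) = -1.859 - j3.604 A.
Step 7 — Convert to polar: |I| = 4.055 A, ∠I = -117.3°.

I = 4.055∠-117.3° A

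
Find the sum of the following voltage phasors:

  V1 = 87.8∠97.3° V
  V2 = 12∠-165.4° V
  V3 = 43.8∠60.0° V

Step 1 — Convert each phasor to rectangular form:
  V1 = 87.8·(cos(97.3°) + j·sin(97.3°)) = -11.16 + j87.09 V
  V2 = 12·(cos(-165.4°) + j·sin(-165.4°)) = -11.61 - j3.025 V
  V3 = 43.8·(cos(60.0°) + j·sin(60.0°)) = 21.9 + j37.93 V
Step 2 — Sum components: V_total = -0.8688 + j122 V.
Step 3 — Convert to polar: |V_total| = 122 V, ∠V_total = 90.4°.

V_total = 122∠90.4° V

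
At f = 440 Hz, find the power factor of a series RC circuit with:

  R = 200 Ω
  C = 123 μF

Step 1 — Angular frequency: ω = 2π·f = 2π·440 = 2765 rad/s.
Step 2 — Component impedances:
  R: Z = R = 200 Ω
  C: Z = 1/(jωC) = -j/(ω·C) = 0 - j2.941 Ω
Step 3 — Series combination: Z_total = R + C = 200 - j2.941 Ω = 200∠-0.8° Ω.
Step 4 — Power factor: PF = cos(φ) = Re(Z)/|Z| = 200/200.02 = 0.9999.
Step 5 — Type: Im(Z) = -2.941 ⇒ leading (phase φ = -0.8°).

PF = 0.9999 (leading, φ = -0.8°)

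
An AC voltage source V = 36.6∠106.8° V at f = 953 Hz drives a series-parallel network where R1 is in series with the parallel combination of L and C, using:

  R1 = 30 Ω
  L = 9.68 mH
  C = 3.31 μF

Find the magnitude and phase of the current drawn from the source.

Step 1 — Angular frequency: ω = 2π·f = 2π·953 = 5988 rad/s.
Step 2 — Component impedances:
  R1: Z = R = 30 Ω
  L: Z = jωL = j·5988·0.00968 = 0 + j57.96 Ω
  C: Z = 1/(jωC) = -j/(ω·C) = 0 - j50.45 Ω
Step 3 — Parallel branch: L || C = 1/(1/L + 1/C) = 0 - j389.5 Ω.
Step 4 — Series with R1: Z_total = R1 + (L || C) = 30 - j389.5 Ω = 390.7∠-85.6° Ω.
Step 5 — Source phasor: V = 36.6∠106.8° V = -10.58 + j35.04 V.
Step 6 — Ohm's law: I = V / Z_total = (-10.58 + j35.04) / (30 - j389.5) = -0.0915 - j0.02011 A.
Step 7 — Convert to polar: |I| = 0.09369 A, ∠I = -167.6°.

I = 0.09369∠-167.6° A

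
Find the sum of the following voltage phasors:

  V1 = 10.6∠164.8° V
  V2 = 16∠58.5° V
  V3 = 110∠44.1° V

Step 1 — Convert each phasor to rectangular form:
  V1 = 10.6·(cos(164.8°) + j·sin(164.8°)) = -10.23 + j2.779 V
  V2 = 16·(cos(58.5°) + j·sin(58.5°)) = 8.36 + j13.64 V
  V3 = 110·(cos(44.1°) + j·sin(44.1°)) = 78.99 + j76.55 V
Step 2 — Sum components: V_total = 77.12 + j92.97 V.
Step 3 — Convert to polar: |V_total| = 120.8 V, ∠V_total = 50.3°.

V_total = 120.8∠50.3° V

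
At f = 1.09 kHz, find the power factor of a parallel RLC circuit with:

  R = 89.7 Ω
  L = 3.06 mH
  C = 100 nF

Step 1 — Angular frequency: ω = 2π·f = 2π·1090 = 6849 rad/s.
Step 2 — Component impedances:
  R: Z = R = 89.7 Ω
  L: Z = jωL = j·6849·0.00306 = 0 + j20.96 Ω
  C: Z = 1/(jωC) = -j/(ω·C) = 0 - j1460 Ω
Step 3 — Parallel combination: 1/Z_total = 1/R + 1/L + 1/C; Z_total = 4.772 + j20.13 Ω = 20.69∠76.7° Ω.
Step 4 — Power factor: PF = cos(φ) = Re(Z)/|Z| = 4.772/20.69 = 0.2306.
Step 5 — Type: Im(Z) = 20.13 ⇒ lagging (phase φ = 76.7°).

PF = 0.2306 (lagging, φ = 76.7°)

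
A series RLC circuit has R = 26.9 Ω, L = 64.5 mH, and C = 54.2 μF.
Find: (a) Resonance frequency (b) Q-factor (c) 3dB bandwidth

Step 1 — Resonance: ω₀ = 1/√(LC) = 1/√(0.0645·5.42e-05) = 534.8 rad/s.
Step 2 — f₀ = ω₀/(2π) = 85.12 Hz.
Step 3 — Series Q: Q = ω₀L/R = 534.8·0.0645/26.9 = 1.282.
Step 4 — Bandwidth: Δω = ω₀/Q = 417.1 rad/s; BW = Δω/(2π) = 66.38 Hz.

(a) f₀ = 85.12 Hz  (b) Q = 1.282  (c) BW = 66.38 Hz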